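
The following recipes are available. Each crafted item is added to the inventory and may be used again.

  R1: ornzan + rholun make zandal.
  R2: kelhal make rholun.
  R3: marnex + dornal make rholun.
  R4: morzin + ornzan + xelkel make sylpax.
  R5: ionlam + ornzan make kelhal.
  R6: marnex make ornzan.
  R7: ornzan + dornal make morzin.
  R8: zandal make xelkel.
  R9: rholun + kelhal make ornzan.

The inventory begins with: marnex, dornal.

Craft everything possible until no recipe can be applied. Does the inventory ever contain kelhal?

kelhal would need ionlam and ornzan (R5), but ionlam is never obtained.

No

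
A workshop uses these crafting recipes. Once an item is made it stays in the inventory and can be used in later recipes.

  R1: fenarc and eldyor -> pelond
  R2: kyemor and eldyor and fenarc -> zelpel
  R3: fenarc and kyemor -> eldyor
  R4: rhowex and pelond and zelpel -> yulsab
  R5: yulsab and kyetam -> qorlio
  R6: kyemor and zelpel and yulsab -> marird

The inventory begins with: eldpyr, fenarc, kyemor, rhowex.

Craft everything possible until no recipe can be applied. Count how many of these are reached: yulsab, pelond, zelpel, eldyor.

4

fenarc and kyemor -> eldyor (R3).
Using R1, fenarc and eldyor make pelond.
kyemor and eldyor and fenarc -> zelpel (R2).
Using R4, rhowex, pelond, and zelpel make yulsab.
yulsab: reached.
pelond: reached.
zelpel: reached.
eldyor: reached.
All 4 are reached.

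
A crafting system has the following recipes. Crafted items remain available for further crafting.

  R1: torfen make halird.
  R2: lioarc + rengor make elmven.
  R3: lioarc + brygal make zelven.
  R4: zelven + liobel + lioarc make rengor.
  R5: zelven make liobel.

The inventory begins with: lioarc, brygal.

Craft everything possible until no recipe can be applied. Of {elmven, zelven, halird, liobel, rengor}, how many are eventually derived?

4

lioarc + brygal → zelven (R3).
zelven → liobel (R5).
Using R4, zelven, liobel, and lioarc make rengor.
lioarc + rengor → elmven (R2).
elmven: reached.
zelven: reached.
halird would need torfen (R1), but torfen is never obtained.
liobel: reached.
rengor: reached.
Reached: elmven, zelven, liobel, and rengor — 4 of the 5.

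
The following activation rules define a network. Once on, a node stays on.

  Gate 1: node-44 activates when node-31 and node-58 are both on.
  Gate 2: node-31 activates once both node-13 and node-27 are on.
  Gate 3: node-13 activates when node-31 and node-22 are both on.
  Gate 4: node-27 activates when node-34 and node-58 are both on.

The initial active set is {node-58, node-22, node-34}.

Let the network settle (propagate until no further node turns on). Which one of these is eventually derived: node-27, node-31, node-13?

node-27

Gate 4: node-34 and node-58 on → node-27 on.
node-31 would need node-13 and node-27 (Gate 2), but node-13 never turns on. node-13 would need node-31 and node-22 (Gate 3), but node-31 never turns on.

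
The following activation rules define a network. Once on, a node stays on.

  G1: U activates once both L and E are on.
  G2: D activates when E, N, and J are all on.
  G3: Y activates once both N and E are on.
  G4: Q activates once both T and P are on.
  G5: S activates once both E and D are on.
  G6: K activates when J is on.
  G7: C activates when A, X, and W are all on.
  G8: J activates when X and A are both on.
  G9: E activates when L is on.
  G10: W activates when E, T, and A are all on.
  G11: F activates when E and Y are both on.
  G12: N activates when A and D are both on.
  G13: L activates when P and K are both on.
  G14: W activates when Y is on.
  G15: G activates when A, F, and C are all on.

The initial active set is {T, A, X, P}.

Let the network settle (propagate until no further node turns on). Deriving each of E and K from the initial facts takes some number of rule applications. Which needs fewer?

K

K: X and A are on, so J activates (G8). G6: J on → K on. [2 rule applications]
E: X and A are on, so J activates (G8). J is on, so K activates (G6). P and K are on, so L activates (G13). L is on, so E activates (G9). [4 rule applications]
K needs fewer.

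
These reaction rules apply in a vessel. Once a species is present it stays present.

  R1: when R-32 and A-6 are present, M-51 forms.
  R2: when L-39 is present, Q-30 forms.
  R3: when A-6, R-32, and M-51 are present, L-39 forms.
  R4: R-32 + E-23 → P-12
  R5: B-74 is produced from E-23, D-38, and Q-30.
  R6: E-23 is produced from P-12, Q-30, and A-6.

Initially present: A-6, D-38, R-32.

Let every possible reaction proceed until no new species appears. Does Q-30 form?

R-32 and A-6 present → M-51 forms (R1).
A-6, R-32, and M-51 present → L-39 forms (R3).
L-39 present → Q-30 forms (R2).

Yes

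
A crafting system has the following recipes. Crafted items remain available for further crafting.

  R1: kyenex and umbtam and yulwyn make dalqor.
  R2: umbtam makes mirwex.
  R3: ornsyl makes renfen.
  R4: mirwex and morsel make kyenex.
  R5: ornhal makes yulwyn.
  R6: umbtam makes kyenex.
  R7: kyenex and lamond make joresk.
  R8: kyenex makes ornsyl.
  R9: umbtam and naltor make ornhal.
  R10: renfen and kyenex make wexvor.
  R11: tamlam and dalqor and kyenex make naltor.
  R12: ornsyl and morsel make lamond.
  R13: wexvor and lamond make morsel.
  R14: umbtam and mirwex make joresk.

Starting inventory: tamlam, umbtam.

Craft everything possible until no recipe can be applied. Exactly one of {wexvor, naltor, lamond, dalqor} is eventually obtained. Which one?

wexvor

umbtam → kyenex (R6).
Using R8, kyenex makes ornsyl.
Using R3, ornsyl makes renfen.
Using R10, renfen and kyenex make wexvor.
lamond would need ornsyl and morsel (R12), but morsel is never obtained. dalqor would need kyenex, umbtam, and yulwyn (R1), but yulwyn is never obtained. naltor would need tamlam, dalqor, and kyenex (R11), but dalqor is never obtained.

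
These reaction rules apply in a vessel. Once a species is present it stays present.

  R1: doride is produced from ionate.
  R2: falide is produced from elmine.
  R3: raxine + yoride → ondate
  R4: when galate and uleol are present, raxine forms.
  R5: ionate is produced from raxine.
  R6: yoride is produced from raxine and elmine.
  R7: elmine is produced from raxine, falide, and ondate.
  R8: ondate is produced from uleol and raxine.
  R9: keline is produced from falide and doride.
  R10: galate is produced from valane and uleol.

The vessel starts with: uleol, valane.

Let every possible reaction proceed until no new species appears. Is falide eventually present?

No

falide would need elmine (R2), but elmine never forms.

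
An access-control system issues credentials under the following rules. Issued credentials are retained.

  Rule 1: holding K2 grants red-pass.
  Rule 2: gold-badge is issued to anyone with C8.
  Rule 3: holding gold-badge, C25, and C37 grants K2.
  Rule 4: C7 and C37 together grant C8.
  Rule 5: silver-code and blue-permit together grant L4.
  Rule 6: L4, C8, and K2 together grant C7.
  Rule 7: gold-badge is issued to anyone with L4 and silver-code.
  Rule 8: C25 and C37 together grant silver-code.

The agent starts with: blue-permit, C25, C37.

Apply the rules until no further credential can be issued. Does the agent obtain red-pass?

Holding C25 and C37 grants silver-code (Rule 8).
Holding silver-code and blue-permit grants L4 (Rule 5).
Holding L4 and silver-code grants gold-badge (Rule 7).
Holding gold-badge, C25, and C37 grants K2 (Rule 3).
Holding K2 grants red-pass (Rule 1).

Yes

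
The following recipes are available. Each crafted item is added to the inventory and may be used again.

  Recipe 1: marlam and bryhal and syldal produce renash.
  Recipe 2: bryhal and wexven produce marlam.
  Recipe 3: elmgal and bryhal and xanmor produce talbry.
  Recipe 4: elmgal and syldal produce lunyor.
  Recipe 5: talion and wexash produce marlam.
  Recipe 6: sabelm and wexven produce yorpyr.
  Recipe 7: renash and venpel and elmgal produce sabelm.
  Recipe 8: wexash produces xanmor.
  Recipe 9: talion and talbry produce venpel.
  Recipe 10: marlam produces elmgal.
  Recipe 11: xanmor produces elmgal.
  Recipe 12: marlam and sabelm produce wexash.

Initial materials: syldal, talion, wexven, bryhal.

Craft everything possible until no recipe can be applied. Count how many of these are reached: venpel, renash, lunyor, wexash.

bryhal and wexven → marlam (Recipe 2).
Using Recipe 1, marlam, bryhal, and syldal make renash.
Using Recipe 10, marlam makes elmgal.
Using Recipe 4, elmgal and syldal make lunyor.
venpel would need talion and talbry (Recipe 9), but talbry is never obtained.
renash: reached.
lunyor: reached.
wexash would need marlam and sabelm (Recipe 12), but sabelm is never obtained.
Reached: renash and lunyor — 2 of the 4.

2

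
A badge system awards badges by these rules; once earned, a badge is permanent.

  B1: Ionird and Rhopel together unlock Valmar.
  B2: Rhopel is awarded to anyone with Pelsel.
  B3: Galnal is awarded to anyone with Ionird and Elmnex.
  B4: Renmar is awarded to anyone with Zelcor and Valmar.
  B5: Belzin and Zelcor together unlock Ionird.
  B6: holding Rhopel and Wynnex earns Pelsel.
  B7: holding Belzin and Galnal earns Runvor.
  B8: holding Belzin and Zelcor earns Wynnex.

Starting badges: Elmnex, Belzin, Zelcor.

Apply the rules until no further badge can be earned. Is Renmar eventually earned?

Renmar would need Zelcor and Valmar (B4), but Valmar is never earned.

No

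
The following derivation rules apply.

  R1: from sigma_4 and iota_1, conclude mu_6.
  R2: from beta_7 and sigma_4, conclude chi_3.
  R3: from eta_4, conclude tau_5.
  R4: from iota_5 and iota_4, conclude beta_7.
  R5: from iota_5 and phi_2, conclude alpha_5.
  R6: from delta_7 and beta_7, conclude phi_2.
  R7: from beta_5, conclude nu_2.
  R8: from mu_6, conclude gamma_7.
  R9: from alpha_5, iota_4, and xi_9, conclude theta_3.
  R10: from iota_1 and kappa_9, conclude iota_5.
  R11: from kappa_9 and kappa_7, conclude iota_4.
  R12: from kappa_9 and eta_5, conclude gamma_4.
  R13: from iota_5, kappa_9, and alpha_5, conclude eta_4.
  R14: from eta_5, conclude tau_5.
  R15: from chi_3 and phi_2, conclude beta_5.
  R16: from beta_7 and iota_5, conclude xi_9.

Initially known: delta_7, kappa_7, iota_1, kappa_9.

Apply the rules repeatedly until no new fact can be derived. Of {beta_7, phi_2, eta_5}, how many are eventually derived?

2

From kappa_9 and kappa_7, R11 gives iota_4.
iota_1 and kappa_9 hold, so iota_5 follows (R10).
From iota_5 and iota_4, R4 gives beta_7.
From delta_7 and beta_7, R6 gives phi_2.
beta_7: reached.
phi_2: reached.
No rule produces eta_5, and it is not given.
Reached: beta_7 and phi_2 — 2 of the 3.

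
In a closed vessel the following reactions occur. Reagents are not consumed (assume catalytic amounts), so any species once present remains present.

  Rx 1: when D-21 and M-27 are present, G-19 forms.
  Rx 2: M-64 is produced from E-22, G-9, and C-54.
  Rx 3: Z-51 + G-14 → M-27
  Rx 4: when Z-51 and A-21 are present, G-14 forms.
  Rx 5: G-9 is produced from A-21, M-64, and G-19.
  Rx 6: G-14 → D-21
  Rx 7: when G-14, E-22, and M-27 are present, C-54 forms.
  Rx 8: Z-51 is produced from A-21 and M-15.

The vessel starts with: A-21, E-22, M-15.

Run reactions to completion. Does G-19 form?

A-21 and M-15 present → Z-51 forms (Rx 8).
Z-51 and A-21 present → G-14 forms (Rx 4).
Z-51 and G-14 present → M-27 forms (Rx 3).
G-14 present → D-21 forms (Rx 6).
D-21 and M-27 present → G-19 forms (Rx 1).

Yes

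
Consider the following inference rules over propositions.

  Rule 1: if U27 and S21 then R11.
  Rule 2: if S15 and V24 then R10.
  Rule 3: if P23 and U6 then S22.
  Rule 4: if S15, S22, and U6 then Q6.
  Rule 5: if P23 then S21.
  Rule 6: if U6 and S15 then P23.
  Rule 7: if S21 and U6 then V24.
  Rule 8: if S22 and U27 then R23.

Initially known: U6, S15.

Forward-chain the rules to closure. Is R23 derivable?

No

R23 would need S22 and U27 (Rule 8), but U27 is never established.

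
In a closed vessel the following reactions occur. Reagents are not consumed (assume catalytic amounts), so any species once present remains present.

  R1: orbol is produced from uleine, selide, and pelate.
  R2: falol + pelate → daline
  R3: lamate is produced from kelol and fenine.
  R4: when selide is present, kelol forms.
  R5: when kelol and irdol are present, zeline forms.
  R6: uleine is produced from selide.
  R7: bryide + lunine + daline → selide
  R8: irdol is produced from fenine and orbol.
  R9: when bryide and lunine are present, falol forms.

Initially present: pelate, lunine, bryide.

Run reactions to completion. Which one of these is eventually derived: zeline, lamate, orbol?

bryide and lunine present → falol forms (R9).
falol and pelate present → daline forms (R2).
bryide, lunine, and daline present → selide forms (R7).
selide present → uleine forms (R6).
uleine, selide, and pelate present → orbol forms (R1).
lamate would need kelol and fenine (R3), but fenine never forms. zeline would need kelol and irdol (R5), but irdol never forms.

orbol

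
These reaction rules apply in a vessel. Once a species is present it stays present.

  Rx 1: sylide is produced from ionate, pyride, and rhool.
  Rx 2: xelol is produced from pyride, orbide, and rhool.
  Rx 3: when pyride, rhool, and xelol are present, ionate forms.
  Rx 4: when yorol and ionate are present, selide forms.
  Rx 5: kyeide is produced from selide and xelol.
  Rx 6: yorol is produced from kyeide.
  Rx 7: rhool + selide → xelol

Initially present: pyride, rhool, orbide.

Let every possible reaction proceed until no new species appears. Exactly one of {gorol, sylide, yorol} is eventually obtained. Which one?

sylide

pyride, orbide, and rhool present → xelol forms (Rx 2).
pyride, rhool, and xelol present → ionate forms (Rx 3).
ionate, pyride, and rhool present → sylide forms (Rx 1).
yorol would need kyeide (Rx 6), but kyeide never forms. No rule produces gorol, and it is not given.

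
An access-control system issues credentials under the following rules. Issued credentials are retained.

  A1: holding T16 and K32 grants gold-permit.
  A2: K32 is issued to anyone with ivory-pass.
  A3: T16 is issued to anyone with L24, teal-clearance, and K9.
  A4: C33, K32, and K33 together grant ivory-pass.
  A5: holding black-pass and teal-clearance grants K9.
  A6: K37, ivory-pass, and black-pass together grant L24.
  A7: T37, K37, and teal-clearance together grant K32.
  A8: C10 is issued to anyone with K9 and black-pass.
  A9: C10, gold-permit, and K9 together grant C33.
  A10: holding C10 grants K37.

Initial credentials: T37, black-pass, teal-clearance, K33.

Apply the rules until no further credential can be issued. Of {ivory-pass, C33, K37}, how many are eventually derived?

Holding black-pass and teal-clearance grants K9 (A5).
Holding K9 and black-pass grants C10 (A8).
Holding C10 grants K37 (A10).
ivory-pass would need C33, K32, and K33 (A4), but C33 is never granted.
C33 would need C10, gold-permit, and K9 (A9), but gold-permit is never granted.
K37: reached.
Reached: K37 — 1 of the 3.

1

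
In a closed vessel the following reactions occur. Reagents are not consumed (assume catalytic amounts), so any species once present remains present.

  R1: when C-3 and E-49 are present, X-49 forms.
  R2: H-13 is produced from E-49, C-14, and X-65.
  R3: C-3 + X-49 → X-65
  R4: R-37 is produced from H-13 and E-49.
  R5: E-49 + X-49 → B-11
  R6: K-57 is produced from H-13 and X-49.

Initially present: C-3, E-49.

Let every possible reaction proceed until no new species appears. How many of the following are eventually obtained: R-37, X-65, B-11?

C-3 and E-49 present → X-49 forms (R1).
E-49 and X-49 present → B-11 forms (R5).
C-3 and X-49 present → X-65 forms (R3).
R-37 would need H-13 and E-49 (R4), but H-13 never forms.
X-65: reached.
B-11: reached.
Reached: X-65 and B-11 — 2 of the 3.

2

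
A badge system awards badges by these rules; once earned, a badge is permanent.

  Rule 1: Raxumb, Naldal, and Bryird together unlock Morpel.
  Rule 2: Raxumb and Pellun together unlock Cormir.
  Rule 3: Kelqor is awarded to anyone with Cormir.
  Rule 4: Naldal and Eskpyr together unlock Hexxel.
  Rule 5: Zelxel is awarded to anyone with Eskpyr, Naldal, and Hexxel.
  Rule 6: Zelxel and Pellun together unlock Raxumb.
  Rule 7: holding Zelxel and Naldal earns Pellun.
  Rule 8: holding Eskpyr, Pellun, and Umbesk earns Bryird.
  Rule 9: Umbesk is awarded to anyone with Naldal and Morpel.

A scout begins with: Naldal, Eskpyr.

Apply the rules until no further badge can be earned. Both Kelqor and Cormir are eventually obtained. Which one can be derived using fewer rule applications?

Cormir

Cormir: With Naldal and Eskpyr, Hexxel is earned (Rule 4). With Eskpyr, Naldal, and Hexxel, Zelxel is earned (Rule 5). With Zelxel and Naldal, Pellun is earned (Rule 7). With Zelxel and Pellun, Raxumb is earned (Rule 6). With Raxumb and Pellun, Cormir is earned (Rule 2). [5 rule applications]
Kelqor: With Naldal and Eskpyr, Hexxel is earned (Rule 4). With Eskpyr, Naldal, and Hexxel, Zelxel is earned (Rule 5). With Zelxel and Naldal, Pellun is earned (Rule 7). With Zelxel and Pellun, Raxumb is earned (Rule 6). With Raxumb and Pellun, Cormir is earned (Rule 2). With Cormir, Kelqor is earned (Rule 3). [6 rule applications]
Cormir needs fewer.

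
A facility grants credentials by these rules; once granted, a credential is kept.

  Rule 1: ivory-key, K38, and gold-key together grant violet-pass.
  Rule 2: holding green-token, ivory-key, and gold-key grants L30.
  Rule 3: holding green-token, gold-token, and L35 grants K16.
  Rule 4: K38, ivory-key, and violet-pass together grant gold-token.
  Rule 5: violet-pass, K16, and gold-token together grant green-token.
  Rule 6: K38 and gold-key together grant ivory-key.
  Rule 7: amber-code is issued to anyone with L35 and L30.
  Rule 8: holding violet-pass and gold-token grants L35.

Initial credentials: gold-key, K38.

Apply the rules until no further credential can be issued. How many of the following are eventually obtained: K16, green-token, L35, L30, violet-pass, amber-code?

Holding K38 and gold-key grants ivory-key (Rule 6).
Holding ivory-key, K38, and gold-key grants violet-pass (Rule 1).
Holding K38, ivory-key, and violet-pass grants gold-token (Rule 4).
Holding violet-pass and gold-token grants L35 (Rule 8).
K16 would need green-token, gold-token, and L35 (Rule 3), but green-token is never granted.
green-token would need violet-pass, K16, and gold-token (Rule 5), but K16 is never granted.
L35: reached.
L30 would need green-token, ivory-key, and gold-key (Rule 2), but green-token is never granted.
violet-pass: reached.
amber-code would need L35 and L30 (Rule 7), but L30 is never granted.
Reached: L35 and violet-pass — 2 of the 6.

2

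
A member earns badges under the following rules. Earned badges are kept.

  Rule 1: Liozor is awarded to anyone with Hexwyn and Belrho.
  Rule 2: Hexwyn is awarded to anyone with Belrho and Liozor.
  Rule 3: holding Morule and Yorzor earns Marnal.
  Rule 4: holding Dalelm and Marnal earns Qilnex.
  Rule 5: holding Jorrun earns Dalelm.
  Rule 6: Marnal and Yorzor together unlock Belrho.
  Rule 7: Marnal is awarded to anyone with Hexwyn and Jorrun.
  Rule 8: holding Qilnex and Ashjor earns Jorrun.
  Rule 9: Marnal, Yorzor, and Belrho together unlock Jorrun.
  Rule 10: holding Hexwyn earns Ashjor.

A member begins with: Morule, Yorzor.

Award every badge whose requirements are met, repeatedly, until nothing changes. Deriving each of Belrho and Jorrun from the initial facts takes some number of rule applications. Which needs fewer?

Belrho

Belrho: With Morule and Yorzor, Marnal is earned (Rule 3). With Marnal and Yorzor, Belrho is earned (Rule 6). [2 rule applications]
Jorrun: With Morule and Yorzor, Marnal is earned (Rule 3). With Marnal and Yorzor, Belrho is earned (Rule 6). With Marnal, Yorzor, and Belrho, Jorrun is earned (Rule 9). [3 rule applications]
Belrho needs fewer.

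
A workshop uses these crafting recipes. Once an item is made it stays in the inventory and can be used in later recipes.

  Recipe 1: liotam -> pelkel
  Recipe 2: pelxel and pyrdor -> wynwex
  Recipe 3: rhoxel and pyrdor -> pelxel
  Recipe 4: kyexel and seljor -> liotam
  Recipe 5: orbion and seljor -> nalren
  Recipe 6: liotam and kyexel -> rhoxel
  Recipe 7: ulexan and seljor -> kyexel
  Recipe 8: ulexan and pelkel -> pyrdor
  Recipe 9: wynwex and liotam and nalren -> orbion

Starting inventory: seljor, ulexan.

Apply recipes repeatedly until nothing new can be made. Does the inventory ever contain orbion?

orbion would need wynwex, liotam, and nalren (Recipe 9), but nalren is never obtained.

No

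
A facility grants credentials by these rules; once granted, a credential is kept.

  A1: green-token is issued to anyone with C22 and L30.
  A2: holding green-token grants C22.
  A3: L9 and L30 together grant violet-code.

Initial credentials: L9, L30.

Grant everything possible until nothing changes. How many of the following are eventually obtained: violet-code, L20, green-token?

Holding L9 and L30 grants violet-code (A3).
violet-code: reached.
No rule produces L20, and it is not given.
green-token would need C22 and L30 (A1), but C22 is never granted.
Reached: violet-code — 1 of the 3.

1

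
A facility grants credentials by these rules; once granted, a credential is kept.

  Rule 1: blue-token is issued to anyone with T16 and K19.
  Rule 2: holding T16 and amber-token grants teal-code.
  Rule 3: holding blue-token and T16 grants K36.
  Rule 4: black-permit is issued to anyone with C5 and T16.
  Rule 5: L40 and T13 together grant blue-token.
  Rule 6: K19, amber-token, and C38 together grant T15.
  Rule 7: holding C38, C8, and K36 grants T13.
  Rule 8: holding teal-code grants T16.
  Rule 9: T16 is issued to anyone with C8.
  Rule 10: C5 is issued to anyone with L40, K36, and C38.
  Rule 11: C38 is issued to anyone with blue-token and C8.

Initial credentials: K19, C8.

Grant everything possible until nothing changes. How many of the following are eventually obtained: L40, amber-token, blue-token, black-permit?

Holding C8 grants T16 (Rule 9).
Holding T16 and K19 grants blue-token (Rule 1).
No rule produces L40, and it is not given.
No rule produces amber-token, and it is not given.
blue-token: reached.
black-permit would need C5 and T16 (Rule 4), but C5 is never granted.
Reached: blue-token — 1 of the 4.

1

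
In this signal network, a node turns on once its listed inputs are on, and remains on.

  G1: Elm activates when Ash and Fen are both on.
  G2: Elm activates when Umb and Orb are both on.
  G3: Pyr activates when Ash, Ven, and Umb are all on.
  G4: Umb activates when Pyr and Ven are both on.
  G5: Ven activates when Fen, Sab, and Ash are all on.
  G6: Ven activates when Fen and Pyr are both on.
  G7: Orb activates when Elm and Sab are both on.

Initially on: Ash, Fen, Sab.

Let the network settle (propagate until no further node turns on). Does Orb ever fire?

Yes

G1: Ash and Fen on → Elm on.
G7: Elm and Sab on → Orb on.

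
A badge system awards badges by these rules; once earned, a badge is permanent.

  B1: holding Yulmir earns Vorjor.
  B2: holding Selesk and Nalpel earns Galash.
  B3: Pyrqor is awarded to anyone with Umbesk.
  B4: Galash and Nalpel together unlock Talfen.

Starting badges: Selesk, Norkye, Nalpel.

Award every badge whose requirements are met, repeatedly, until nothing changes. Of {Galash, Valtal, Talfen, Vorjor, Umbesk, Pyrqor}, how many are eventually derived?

2

With Selesk and Nalpel, Galash is earned (B2).
With Galash and Nalpel, Talfen is earned (B4).
Galash: reached.
No rule produces Valtal, and it is not given.
Talfen: reached.
Vorjor would need Yulmir (B1), but Yulmir is never earned.
No rule produces Umbesk, and it is not given.
Pyrqor would need Umbesk (B3), but Umbesk is never earned.
Reached: Galash and Talfen — 2 of the 6.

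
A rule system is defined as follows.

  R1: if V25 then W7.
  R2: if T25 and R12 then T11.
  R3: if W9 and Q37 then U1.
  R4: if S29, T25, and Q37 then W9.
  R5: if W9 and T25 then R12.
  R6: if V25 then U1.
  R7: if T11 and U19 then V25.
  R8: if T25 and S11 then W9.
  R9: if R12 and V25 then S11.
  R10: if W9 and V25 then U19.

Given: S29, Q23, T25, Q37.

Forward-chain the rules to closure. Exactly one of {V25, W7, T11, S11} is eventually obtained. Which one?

T11

From S29, T25, and Q37, R4 gives W9.
W9 and T25 hold, so R12 follows (R5).
From T25 and R12, R2 gives T11.
V25 would need T11 and U19 (R7), but U19 is never established. W7 would need V25 (R1), but V25 is never established. S11 would need R12 and V25 (R9), but V25 is never established.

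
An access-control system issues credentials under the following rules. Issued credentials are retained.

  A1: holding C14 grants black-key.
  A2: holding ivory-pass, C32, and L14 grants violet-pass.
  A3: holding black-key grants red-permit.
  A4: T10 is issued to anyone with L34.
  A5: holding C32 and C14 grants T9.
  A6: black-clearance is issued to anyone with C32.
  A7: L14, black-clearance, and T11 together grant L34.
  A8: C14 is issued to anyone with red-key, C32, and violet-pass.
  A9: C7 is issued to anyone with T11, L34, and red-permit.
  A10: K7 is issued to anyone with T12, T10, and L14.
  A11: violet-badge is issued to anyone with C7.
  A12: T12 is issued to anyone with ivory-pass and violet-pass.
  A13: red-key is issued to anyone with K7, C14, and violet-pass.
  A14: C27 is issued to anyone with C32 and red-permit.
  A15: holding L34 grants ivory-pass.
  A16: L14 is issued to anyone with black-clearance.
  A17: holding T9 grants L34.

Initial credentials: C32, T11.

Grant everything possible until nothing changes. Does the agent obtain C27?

C27 would need C32 and red-permit (A14), but red-permit is never granted.

No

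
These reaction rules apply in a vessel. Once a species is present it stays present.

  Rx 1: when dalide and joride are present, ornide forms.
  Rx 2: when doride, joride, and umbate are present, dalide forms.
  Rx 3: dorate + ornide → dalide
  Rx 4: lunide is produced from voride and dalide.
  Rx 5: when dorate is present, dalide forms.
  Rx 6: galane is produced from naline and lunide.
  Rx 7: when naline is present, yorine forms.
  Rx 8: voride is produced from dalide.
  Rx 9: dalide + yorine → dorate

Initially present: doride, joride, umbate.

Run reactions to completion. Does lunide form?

doride, joride, and umbate present → dalide forms (Rx 2).
dalide present → voride forms (Rx 8).
voride and dalide present → lunide forms (Rx 4).

Yes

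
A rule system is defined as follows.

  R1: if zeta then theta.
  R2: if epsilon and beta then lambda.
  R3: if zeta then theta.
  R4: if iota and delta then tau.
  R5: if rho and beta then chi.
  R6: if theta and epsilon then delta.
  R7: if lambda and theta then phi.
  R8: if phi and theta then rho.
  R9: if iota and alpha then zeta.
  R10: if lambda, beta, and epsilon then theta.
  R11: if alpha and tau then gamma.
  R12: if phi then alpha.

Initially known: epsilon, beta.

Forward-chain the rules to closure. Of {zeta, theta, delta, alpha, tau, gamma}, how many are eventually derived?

3

From epsilon and beta, R2 gives lambda.
From lambda, beta, and epsilon, R10 gives theta.
theta and epsilon hold, so delta follows (R6).
From lambda and theta, R7 gives phi.
From phi, R12 gives alpha.
zeta would need iota and alpha (R9), but iota is never established.
theta: reached.
delta: reached.
alpha: reached.
tau would need iota and delta (R4), but iota is never established.
gamma would need alpha and tau (R11), but tau is never established.
Reached: theta, delta, and alpha — 3 of the 6.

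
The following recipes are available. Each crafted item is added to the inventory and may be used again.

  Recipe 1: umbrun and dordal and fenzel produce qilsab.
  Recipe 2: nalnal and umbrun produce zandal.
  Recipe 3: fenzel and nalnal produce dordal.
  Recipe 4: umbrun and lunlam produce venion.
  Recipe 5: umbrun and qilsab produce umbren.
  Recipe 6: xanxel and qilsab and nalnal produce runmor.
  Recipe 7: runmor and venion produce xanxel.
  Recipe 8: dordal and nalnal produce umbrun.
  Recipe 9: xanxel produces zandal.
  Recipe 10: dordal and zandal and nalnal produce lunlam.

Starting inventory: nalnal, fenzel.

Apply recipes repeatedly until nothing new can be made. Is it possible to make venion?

Yes

fenzel and nalnal → dordal (Recipe 3).
Using Recipe 8, dordal and nalnal make umbrun.
Using Recipe 2, nalnal and umbrun make zandal.
Using Recipe 10, dordal, zandal, and nalnal make lunlam.
Using Recipe 4, umbrun and lunlam make venion.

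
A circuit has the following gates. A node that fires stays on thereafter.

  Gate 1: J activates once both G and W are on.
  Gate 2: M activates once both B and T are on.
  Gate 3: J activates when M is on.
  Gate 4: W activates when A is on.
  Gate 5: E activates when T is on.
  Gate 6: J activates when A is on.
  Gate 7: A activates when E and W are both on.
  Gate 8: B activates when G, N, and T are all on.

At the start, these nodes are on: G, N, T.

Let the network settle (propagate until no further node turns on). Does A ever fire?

A would need E and W (Gate 7), but W never turns on.

No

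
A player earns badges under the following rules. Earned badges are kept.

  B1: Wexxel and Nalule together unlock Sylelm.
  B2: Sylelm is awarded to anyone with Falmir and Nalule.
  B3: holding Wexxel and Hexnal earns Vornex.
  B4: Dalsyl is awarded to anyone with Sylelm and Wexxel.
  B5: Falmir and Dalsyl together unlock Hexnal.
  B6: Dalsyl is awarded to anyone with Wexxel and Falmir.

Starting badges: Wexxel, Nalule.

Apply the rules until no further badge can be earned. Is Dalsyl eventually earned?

With Wexxel and Nalule, Sylelm is earned (B1).
With Sylelm and Wexxel, Dalsyl is earned (B4).

Yes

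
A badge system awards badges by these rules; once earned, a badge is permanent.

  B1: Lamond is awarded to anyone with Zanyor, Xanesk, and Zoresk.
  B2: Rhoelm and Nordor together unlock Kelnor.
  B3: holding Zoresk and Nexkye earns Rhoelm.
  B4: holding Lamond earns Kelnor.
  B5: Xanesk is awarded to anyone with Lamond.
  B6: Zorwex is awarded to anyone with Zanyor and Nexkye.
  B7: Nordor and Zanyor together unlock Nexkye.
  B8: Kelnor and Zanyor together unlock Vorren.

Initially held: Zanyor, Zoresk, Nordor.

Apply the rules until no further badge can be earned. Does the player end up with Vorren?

Yes

With Nordor and Zanyor, Nexkye is earned (B7).
With Zoresk and Nexkye, Rhoelm is earned (B3).
With Rhoelm and Nordor, Kelnor is earned (B2).
With Kelnor and Zanyor, Vorren is earned (B8).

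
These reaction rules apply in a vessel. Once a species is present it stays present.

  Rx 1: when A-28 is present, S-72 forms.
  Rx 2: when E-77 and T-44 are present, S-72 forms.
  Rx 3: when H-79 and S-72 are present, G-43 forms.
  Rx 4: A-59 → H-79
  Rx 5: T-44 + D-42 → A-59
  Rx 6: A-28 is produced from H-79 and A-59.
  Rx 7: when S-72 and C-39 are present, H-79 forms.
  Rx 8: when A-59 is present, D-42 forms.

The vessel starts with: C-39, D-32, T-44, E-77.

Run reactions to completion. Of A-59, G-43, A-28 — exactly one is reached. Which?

G-43

E-77 and T-44 present → S-72 forms (Rx 2).
S-72 and C-39 present → H-79 forms (Rx 7).
H-79 and S-72 present → G-43 forms (Rx 3).
A-59 would need T-44 and D-42 (Rx 5), but D-42 never forms. A-28 would need H-79 and A-59 (Rx 6), but A-59 never forms.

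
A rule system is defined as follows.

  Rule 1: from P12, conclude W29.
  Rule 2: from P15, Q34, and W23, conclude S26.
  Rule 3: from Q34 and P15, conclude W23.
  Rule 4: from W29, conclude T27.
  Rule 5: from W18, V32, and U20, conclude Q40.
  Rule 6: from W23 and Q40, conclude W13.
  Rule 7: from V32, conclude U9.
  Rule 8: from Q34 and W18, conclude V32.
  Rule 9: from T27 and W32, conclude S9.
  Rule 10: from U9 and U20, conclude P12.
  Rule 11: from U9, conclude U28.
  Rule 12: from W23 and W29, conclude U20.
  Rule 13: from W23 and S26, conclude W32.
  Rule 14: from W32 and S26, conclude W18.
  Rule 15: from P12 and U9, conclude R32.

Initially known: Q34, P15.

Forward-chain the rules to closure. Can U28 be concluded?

Yes

Q34 and P15 hold, so W23 follows (Rule 3).
From P15, Q34, and W23, Rule 2 gives S26.
W23 and S26 hold, so W32 follows (Rule 13).
From W32 and S26, Rule 14 gives W18.
Q34 and W18 hold, so V32 follows (Rule 8).
V32 holds, so U9 follows (Rule 7).
U9 holds, so U28 follows (Rule 11).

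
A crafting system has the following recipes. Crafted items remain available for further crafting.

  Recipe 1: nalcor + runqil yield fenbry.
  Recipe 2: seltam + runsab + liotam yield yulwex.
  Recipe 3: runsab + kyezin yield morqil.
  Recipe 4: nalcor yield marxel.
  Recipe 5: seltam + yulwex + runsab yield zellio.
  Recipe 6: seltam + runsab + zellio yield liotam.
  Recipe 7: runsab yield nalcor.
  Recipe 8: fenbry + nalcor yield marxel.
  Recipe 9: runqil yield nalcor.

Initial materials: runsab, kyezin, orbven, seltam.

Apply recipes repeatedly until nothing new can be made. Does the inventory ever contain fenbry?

fenbry would need nalcor and runqil (Recipe 1), but runqil is never obtained.

No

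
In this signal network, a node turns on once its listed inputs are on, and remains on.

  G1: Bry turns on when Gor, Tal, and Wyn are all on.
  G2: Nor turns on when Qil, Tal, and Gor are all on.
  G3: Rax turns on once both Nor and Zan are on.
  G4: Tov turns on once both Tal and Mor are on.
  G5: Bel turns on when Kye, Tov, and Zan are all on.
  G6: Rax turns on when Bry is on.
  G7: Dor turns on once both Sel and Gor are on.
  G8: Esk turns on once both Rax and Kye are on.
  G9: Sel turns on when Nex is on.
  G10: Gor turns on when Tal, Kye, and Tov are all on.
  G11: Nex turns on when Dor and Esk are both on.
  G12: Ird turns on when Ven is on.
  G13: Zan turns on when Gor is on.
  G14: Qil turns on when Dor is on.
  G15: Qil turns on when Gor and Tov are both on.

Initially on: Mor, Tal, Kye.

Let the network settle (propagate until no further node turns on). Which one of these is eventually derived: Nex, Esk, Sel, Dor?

Esk

G4: Tal and Mor on → Tov on.
Tal, Kye, and Tov are on, so Gor turns on (G10).
G15: Gor and Tov on → Qil on.
Gor is on, so Zan turns on (G13).
G2: Qil, Tal, and Gor on → Nor on.
Nor and Zan are on, so Rax turns on (G3).
G8: Rax and Kye on → Esk on.
Sel would need Nex (G9), but Nex never turns on. Nex would need Dor and Esk (G11), but Dor never turns on. Dor would need Sel and Gor (G7), but Sel never turns on.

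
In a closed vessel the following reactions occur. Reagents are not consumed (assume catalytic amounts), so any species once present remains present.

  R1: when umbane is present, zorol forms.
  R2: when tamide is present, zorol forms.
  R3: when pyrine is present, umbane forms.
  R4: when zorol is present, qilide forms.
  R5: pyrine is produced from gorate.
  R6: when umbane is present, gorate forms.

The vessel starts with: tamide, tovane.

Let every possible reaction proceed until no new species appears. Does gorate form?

No

gorate would need umbane (R6), but umbane never forms.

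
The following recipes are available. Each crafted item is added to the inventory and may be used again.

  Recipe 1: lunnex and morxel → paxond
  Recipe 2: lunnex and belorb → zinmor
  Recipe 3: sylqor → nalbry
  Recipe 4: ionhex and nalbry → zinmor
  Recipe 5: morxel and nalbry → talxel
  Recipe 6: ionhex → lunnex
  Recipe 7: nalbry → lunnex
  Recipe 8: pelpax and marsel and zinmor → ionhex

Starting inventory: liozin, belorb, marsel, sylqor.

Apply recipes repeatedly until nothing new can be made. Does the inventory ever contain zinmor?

Yes

Using Recipe 3, sylqor makes nalbry.
nalbry → lunnex (Recipe 7).
Using Recipe 2, lunnex and belorb make zinmor.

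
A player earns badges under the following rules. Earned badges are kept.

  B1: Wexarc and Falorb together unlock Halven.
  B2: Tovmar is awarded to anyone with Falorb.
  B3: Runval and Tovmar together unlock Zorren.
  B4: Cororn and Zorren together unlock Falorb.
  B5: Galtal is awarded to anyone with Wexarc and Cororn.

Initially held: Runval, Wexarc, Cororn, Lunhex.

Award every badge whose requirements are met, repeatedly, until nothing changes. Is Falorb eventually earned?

No

Falorb would need Cororn and Zorren (B4), but Zorren is never earned.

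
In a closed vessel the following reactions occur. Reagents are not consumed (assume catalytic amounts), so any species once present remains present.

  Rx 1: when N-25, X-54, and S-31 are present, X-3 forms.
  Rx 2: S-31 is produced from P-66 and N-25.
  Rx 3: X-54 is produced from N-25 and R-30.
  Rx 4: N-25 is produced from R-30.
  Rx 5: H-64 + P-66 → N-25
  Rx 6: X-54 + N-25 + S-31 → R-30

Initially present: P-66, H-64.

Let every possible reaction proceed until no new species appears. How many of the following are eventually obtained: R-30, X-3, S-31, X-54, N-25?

H-64 and P-66 present → N-25 forms (Rx 5).
P-66 and N-25 present → S-31 forms (Rx 2).
R-30 would need X-54, N-25, and S-31 (Rx 6), but X-54 never forms.
X-3 would need N-25, X-54, and S-31 (Rx 1), but X-54 never forms.
S-31: reached.
X-54 would need N-25 and R-30 (Rx 3), but R-30 never forms.
N-25: reached.
Reached: S-31 and N-25 — 2 of the 5.

2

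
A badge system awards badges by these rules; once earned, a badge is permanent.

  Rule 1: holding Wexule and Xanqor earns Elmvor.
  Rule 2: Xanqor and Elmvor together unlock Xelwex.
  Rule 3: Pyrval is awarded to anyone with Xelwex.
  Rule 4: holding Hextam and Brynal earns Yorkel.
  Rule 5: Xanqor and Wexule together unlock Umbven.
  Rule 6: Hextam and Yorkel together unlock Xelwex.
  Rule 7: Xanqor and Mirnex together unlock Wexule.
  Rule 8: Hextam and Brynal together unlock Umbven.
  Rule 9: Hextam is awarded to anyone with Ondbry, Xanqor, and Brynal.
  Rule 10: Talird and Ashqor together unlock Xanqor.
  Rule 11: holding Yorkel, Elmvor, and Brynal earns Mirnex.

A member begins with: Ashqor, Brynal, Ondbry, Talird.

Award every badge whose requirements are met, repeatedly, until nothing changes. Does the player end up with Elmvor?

Elmvor would need Wexule and Xanqor (Rule 1), but Wexule is never earned.

No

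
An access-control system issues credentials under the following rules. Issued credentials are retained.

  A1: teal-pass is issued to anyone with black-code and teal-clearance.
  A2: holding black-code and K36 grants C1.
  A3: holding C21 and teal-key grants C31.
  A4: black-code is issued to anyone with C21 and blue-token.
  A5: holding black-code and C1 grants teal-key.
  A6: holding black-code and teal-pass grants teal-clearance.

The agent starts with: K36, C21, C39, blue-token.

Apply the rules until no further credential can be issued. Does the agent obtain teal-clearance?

teal-clearance would need black-code and teal-pass (A6), but teal-pass is never granted.

No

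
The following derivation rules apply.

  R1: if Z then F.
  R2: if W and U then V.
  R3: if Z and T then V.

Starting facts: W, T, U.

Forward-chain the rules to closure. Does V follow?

Yes

W and U hold, so V follows (R2).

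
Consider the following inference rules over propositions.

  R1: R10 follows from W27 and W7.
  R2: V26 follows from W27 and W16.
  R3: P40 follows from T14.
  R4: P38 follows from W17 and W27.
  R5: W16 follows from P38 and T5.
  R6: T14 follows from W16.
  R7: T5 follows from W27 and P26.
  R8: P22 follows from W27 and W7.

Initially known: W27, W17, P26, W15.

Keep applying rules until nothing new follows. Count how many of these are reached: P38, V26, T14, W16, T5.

5

From W27 and P26, R7 gives T5.
From W17 and W27, R4 gives P38.
From P38 and T5, R5 gives W16.
W27 and W16 hold, so V26 follows (R2).
From W16, R6 gives T14.
P38: reached.
V26: reached.
T14: reached.
W16: reached.
T5: reached.
All 5 are reached.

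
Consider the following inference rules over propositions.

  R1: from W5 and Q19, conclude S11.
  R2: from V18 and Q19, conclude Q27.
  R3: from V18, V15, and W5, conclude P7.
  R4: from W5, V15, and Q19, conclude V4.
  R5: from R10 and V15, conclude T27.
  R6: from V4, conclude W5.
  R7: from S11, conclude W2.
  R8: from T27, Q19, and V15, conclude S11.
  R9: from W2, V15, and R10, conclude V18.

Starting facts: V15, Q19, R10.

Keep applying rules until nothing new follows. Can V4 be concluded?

No

V4 would need W5, V15, and Q19 (R4), but W5 is never established.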